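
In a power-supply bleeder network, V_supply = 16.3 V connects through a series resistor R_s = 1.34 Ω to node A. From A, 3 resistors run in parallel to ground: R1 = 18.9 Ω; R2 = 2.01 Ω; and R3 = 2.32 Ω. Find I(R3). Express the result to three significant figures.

I ≈ 3.03 A

Parallel bank: R_p = 1/(1/18.9 + 1/2.01 + 1/2.32) = 1.019 Ω.
V_A by voltage divider: V_A = 16.3 × 1.019/(1.34 + 1.019) = 7.041 V.
I(R3) = V_A / R3 = 7.041/2.32 = 3.035 A.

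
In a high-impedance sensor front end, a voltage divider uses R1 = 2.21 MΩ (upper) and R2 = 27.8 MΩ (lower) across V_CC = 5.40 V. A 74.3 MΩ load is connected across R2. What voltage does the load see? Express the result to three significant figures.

First combine the lower leg with the load: R2 ‖ R_L = 20.23 MΩ.
Now apply the divider: V_out = 5.40 × 0.9015 = 4.868 V.
(Unloaded it would be 5.00 V; the load pulls it down.)

V_out ≈ 4.87 V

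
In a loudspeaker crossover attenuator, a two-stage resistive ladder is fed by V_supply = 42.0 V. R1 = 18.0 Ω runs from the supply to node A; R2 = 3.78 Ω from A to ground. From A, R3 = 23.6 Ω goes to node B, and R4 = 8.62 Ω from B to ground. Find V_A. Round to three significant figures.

V_A ≈ 6.64 V

Node A sees R2 in parallel with the series input of stage 2, R3 + R4 = 32.22 Ω.
Effective lower resistance at A: R2 ‖ 32.22 = 3.383 Ω.
First divider: V_A = V_supply · 3.383/(18.0 + 3.383) = 6.645 V.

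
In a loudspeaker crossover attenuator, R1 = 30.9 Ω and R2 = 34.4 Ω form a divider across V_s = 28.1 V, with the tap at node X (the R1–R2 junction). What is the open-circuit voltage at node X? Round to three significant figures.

V_th ≈ 14.8 V

V_th is the unloaded tap voltage: V_s · R2/(R1+R2) = 28.1 × 0.5268 = 14.80 V.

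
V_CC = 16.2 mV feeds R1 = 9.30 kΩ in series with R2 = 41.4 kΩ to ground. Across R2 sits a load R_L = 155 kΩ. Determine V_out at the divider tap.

V_out ≈ 12.6 mV

R2 ‖ R_L = (41.4 × 155)/(41.4 + 155) = 32.67 kΩ.
Now apply the divider: V_out = 16.2 × 0.7784 = 12.61 mV.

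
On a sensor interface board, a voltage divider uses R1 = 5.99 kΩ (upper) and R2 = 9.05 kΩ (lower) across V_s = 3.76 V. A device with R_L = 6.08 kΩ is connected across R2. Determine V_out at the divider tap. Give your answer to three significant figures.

The load sits in parallel with R2, giving an effective lower resistance R2' = R2·R_L/(R2+R_L) = 3.637 kΩ.
Now apply the divider: V_out = 3.76 × 0.3778 = 1.420 V.
(Unloaded it would be 2.26 V; the load pulls it down.)

V_out ≈ 1.42 V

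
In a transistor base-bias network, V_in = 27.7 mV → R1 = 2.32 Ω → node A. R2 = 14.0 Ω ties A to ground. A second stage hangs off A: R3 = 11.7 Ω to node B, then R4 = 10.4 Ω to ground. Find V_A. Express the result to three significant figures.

Node A sees R2 in parallel with the series input of stage 2, R3 + R4 = 22.10 Ω.
R2 ‖ (R3+R4) = 8.571 Ω.
First divider: V_A = V_in · 8.571/(2.32 + 8.571) = 21.80 mV.

V_A ≈ 21.8 mV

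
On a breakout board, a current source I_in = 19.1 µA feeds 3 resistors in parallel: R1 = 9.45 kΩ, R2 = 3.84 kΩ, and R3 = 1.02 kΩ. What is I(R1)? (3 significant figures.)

Conductances: ΣG = 1/9.45 + 1/3.84 + 1/1.02 = 1.347 (1/kΩ).
Current divider: I(R1) = I_in · G_k/ΣG = 19.1 × (0.1058/1.347) = 19.1 × 0.07858 = 1.501 µA.

I ≈ 1.50 µA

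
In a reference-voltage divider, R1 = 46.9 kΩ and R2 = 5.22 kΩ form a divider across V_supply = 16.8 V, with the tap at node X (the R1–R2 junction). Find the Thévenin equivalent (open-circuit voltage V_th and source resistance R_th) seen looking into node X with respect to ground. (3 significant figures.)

V_th ≈ 1.68 V, R_th ≈ 4.70 kΩ

V_th is the unloaded tap voltage: V_supply · R2/(R1+R2) = 16.8 × 0.1002 = 1.683 V.
Looking into X with the source shorted: R_th = R1·R2/(R1+R2) = 46.90 × 5.22/52.12 = 4.697 kΩ.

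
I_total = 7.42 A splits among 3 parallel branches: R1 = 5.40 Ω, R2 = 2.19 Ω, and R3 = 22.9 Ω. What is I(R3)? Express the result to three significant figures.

I ≈ 0.473 A

Conductances: ΣG = 1/5.40 + 1/2.19 + 1/22.9 = 0.6855 (1/Ω).
Current divider: I(R3) = I_total · G_k/ΣG = 7.42 × (0.04367/0.6855) = 7.42 × 0.06370 = 0.4727 A.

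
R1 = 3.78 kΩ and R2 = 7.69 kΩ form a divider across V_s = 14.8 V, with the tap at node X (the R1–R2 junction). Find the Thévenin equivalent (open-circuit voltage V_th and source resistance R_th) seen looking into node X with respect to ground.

V_th ≈ 9.92 V, R_th ≈ 2.53 kΩ

With X open, the divider is unloaded: V_th = 14.8 × 7.69/11.47 = 9.923 V.
With V_s suppressed (replaced by a short), R_th = R1 ‖ R2 = (3.780 × 7.69)/(3.780 + 7.69) = 2.534 kΩ.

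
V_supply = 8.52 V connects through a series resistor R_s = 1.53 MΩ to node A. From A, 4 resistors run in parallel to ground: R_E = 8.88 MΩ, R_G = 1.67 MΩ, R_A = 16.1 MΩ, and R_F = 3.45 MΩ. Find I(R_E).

I ≈ 0.365 µA

Combine the parallel branches: R_p = (1/8.88 + 1/1.67 + 1/16.1 + 1/3.45)⁻¹ = 0.9404 MΩ.
V_A by voltage divider: V_A = 8.52 × 0.9404/(1.53 + 0.9404) = 3.243 V.
Branch current I = V_A/R_E = 3.243/8.88 = 0.3652 µA.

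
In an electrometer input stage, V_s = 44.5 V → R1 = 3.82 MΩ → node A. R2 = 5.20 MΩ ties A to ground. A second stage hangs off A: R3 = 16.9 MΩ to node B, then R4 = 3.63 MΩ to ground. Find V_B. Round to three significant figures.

V_B ≈ 4.10 V

The second stage (R3 + R4 = 20.53 MΩ) loads node A in parallel with R2.
R2 ‖ (R3+R4) = 4.149 MΩ.
So V_A = 44.5 × 0.5206 = 23.17 V.
Stage 2 is unloaded, so V_B = V_A · R4/(R3+R4) = 23.17 × 3.63/20.53 = 4.097 V.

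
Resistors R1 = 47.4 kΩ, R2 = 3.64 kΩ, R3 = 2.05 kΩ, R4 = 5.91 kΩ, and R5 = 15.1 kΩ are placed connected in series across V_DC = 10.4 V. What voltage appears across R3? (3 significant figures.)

V ≈ 0.288 V

ΣR = 47.4 + 3.64 + 2.05 + 5.91 + 15.1 = 74.10 kΩ.
By the voltage-divider rule, V = 10.4 × 2.050/74.10 = 0.2877 V.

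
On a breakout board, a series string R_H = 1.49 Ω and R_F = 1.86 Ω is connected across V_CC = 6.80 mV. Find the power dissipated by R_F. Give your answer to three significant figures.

P ≈ 7.66 µW

ΣR = 3.350 Ω → I = 6.80/3.350 = 2.030 mA.
P = I²R = 4.120 × 1.86 = 7.664 µW.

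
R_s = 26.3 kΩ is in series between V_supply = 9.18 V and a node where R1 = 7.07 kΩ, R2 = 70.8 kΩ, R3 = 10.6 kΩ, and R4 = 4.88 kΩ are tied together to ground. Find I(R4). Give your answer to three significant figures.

I ≈ 0.145 mA

Parallel bank: R_p = 1/(1/7.07 + 1/70.8 + 1/10.6 + 1/4.88) = 2.199 kΩ.
Node voltage V_A = V_supply · R_p/(R_s + R_p) = 9.18 × 0.07715 = 0.7082 V.
I(R4) = V_A / R4 = 0.7082/4.88 = 0.1451 mA.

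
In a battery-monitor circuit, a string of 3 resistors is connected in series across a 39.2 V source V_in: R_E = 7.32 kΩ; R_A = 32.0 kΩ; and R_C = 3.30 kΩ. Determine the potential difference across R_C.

Total series resistance ΣR = 7.32 + 32.0 + 3.30 = 42.62 kΩ.
Voltage divider: V = V_in · (3.300 / 42.62) = 39.2 × 0.07743 = 3.035 V.

V ≈ 3.04 V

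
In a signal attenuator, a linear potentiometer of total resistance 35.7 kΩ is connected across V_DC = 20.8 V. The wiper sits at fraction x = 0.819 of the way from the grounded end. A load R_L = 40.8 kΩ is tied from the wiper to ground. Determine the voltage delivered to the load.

V_out ≈ 15.1 V

Split the track: R_lower = x·R_p = 29.24 kΩ, R_upper = (1−x)·R_p = 6.462 kΩ.
R_L loads the lower segment: effective lower R = 17.03 kΩ.
V_out = 20.8 × 17.03/(6.462 + 17.03) = 15.08 V.
(Unloaded: V_out = x·V_DC = 17.0 V.)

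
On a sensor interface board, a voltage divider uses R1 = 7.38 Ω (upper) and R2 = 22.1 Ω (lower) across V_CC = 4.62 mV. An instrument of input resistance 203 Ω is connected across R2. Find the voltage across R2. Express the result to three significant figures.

V_out ≈ 3.37 mV

First combine the lower leg with the load: R2 ‖ R_L = 19.93 Ω.
Voltage divider with the loaded lower leg: V_out = 4.62 × 19.93/(7.38 + 19.93) = 4.62 × 0.7298 = 3.372 mV.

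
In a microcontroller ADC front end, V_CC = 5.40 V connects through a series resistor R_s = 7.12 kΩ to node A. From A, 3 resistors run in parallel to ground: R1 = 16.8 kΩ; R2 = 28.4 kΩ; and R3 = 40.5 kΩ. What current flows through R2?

Parallel bank: R_p = 1/(1/16.8 + 1/28.4 + 1/40.5) = 8.373 kΩ.
V_A = 5.40 × 8.373/15.49 = 2.918 V.
I(R2) = V_A / R2 = 2.918/28.4 = 0.1028 mA.

I ≈ 0.103 mA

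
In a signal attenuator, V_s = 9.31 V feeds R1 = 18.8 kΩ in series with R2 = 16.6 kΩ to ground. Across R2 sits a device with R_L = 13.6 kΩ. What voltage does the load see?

The load sits in parallel with R2, giving an effective lower resistance R2' = R2·R_L/(R2+R_L) = 7.475 kΩ.
Then V_out = V_s · R2'/(R1 + R2') = 9.31 × 7.475/26.28 = 2.649 V.
(Unloaded it would be 4.37 V; the load pulls it down.)

V_out ≈ 2.65 V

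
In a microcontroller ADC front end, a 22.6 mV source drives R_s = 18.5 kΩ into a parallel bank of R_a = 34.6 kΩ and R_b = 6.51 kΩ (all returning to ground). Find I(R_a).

I ≈ 0.149 µA

Combine the parallel branches: R_p = (1/34.6 + 1/6.51)⁻¹ = 5.479 kΩ.
V_A = 22.6 × 5.479/23.98 = 5.164 mV.
Branch current I = V_A/R_a = 5.164/34.6 = 0.1492 µA.
(Equivalently: I_total = 0.9425 µA, then current-divider fraction G_k/ΣG = 0.1584.)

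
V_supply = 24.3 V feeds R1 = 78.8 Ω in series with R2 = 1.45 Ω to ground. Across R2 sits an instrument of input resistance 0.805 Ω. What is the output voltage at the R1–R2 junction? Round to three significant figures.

R2 ‖ R_L = (1.45 × 0.805)/(1.45 + 0.805) = 0.5176 Ω.
Voltage divider with the loaded lower leg: V_out = 24.3 × 0.5176/(78.8 + 0.5176) = 24.3 × 0.006526 = 0.1586 V.
(Unloaded it would be 0.439 V; the load pulls it down.)

V_out ≈ 0.159 V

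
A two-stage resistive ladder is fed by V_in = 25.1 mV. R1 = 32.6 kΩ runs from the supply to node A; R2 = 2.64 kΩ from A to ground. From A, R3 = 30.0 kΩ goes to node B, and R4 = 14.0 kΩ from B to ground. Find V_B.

The second stage (R3 + R4 = 44.00 kΩ) loads node A in parallel with R2.
R2 ‖ (R3+R4) = 2.491 kΩ.
V_A = 25.1 × 2.491/(32.6 + 2.491) = 1.781 mV.
V_B = V_A × 0.3182 = 0.5668 mV.

V_B ≈ 0.567 mV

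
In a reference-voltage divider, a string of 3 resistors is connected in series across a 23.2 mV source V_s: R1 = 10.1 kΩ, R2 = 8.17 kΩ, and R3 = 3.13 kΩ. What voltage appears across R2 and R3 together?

Total series resistance ΣR = 10.1 + 8.17 + 3.13 = 21.40 kΩ.
R_{R2..R3} = 8.17 + 3.13 = 11.30 kΩ.
Voltage divider: V = V_s · (11.30 / 21.40) = 23.2 × 0.5280 = 12.25 mV.

V ≈ 12.3 mV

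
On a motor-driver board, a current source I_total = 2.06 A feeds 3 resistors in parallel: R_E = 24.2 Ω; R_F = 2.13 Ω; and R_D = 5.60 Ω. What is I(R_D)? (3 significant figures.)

Total conductance ΣG = 1/24.2 + 1/2.13 + 1/5.60 = 0.6894 (units of 1/Ω).
Current divider: I(R_D) = I_total · G_k/ΣG = 2.06 × (0.1786/0.6894) = 2.06 × 0.2590 = 0.5336 A.

I ≈ 0.534 A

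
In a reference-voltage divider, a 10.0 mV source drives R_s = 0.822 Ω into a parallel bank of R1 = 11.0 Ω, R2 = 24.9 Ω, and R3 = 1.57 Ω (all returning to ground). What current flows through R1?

Equivalent of the parallel group: R_p = 1.302 Ω.
V_A by voltage divider: V_A = 10.0 × 1.302/(0.822 + 1.302) = 6.130 mV.
I(R1) = V_A / R1 = 6.130/11.0 = 0.5573 mA.
(Check via current divider: I_total = 4.708 mA; share G_k/ΣG = 0.1184 → same result.)

I ≈ 0.557 mA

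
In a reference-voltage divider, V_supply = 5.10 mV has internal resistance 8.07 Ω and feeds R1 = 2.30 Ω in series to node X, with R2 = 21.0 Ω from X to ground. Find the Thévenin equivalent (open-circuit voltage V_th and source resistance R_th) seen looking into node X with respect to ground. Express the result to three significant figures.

V_th ≈ 3.41 mV, R_th ≈ 6.94 Ω

R1' = 8.07 + 2.30 = 10.37 Ω (source resistance + R1).
Open-circuit (no load on X): V_th = V_supply · R2/(R1' + R2) = 5.10 × 21.0/(10.37 + 21.0) = 3.414 mV.
With V_supply suppressed (replaced by a short), R_th = R1' ‖ R2 = (10.37 × 21.0)/(10.37 + 21.0) = 6.942 Ω.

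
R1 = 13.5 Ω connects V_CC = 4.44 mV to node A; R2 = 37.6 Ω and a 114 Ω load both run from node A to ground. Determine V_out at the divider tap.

First combine the lower leg with the load: R2 ‖ R_L = 28.27 Ω.
Voltage divider with the loaded lower leg: V_out = 4.44 × 28.27/(13.5 + 28.27) = 4.44 × 0.6768 = 3.005 mV.

V_out ≈ 3.01 mV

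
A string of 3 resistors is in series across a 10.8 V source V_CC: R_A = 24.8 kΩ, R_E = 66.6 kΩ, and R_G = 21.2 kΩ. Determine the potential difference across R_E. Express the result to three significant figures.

ΣR = 24.8 + 66.6 + 21.2 = 112.6 kΩ.
V = V_CC · R/ΣR = 10.8 × 0.5915 = 6.388 V.

V ≈ 6.39 V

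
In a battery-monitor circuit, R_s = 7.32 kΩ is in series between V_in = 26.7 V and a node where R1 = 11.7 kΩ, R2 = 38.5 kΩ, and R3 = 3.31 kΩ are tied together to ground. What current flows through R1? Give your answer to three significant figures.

Parallel bank: R_p = 1/(1/11.7 + 1/38.5 + 1/3.31) = 2.418 kΩ.
V_A by voltage divider: V_A = 26.7 × 2.418/(7.32 + 2.418) = 6.630 V.
I(R1) = V_A / R1 = 6.630/11.7 = 0.5667 mA.

I ≈ 0.567 mA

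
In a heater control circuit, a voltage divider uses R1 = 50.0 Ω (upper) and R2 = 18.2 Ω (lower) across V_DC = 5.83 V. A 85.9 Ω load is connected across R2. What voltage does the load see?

V_out ≈ 1.35 V

R2 ‖ R_L = (18.2 × 85.9)/(18.2 + 85.9) = 15.02 Ω.
Voltage divider with the loaded lower leg: V_out = 5.83 × 15.02/(50.0 + 15.02) = 5.83 × 0.2310 = 1.347 V.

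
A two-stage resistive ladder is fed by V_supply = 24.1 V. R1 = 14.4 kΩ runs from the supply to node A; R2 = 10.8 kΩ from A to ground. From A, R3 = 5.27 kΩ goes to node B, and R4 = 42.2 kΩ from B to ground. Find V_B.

Node A sees R2 in parallel with the series input of stage 2, R3 + R4 = 47.47 kΩ.
Effective lower resistance at A: R2 ‖ 47.47 = 8.798 kΩ.
First divider: V_A = V_supply · 8.798/(14.4 + 8.798) = 9.140 V.
Stage 2 is unloaded, so V_B = V_A · R4/(R3+R4) = 9.140 × 42.2/47.47 = 8.126 V.

V_B ≈ 8.13 V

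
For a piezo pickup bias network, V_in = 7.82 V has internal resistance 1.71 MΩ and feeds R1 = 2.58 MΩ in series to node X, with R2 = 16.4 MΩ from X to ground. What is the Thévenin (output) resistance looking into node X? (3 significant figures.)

R_th ≈ 3.40 MΩ

R1' = 1.71 + 2.58 = 4.290 MΩ (source resistance + R1).
Looking into X with the source shorted: R_th = R1'·R2/(R1'+R2) = 4.290 × 16.4/20.69 = 3.400 MΩ.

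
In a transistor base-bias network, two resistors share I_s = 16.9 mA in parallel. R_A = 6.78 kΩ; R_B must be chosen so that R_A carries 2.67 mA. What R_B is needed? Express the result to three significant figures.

R_B ≈ 1.27 kΩ

In a two-way split, I_A/I_s = R_B/(R_A + R_B).
2.67/16.9 = R_B/(R_A + R_B) → R_B = R_A · (0.1580)/(1 − 0.1580) = 6.78 × 0.1876 = 1.272 kΩ.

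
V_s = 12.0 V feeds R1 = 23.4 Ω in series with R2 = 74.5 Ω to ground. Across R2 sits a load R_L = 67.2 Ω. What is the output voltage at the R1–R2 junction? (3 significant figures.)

The load sits in parallel with R2, giving an effective lower resistance R2' = R2·R_L/(R2+R_L) = 35.33 Ω.
Voltage divider with the loaded lower leg: V_out = 12.0 × 35.33/(23.4 + 35.33) = 12.0 × 0.6016 = 7.219 V.

V_out ≈ 7.22 V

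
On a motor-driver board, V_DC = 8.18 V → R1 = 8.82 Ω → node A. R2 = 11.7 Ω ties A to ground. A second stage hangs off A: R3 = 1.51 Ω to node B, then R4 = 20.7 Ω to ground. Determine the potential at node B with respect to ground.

Node A sees R2 in parallel with the series input of stage 2, R3 + R4 = 22.21 Ω.
R2 ‖ (R3+R4) = 7.663 Ω.
V_A = 8.18 × 7.663/(8.82 + 7.663) = 3.803 V.
Then the unloaded second divider: V_B = V_A × R4/(R3+R4) = 3.803 × 0.9320 = 3.544 V.

V_B ≈ 3.54 V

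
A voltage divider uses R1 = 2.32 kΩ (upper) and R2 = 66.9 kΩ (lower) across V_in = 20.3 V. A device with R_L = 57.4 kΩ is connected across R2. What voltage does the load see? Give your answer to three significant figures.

The load sits in parallel with R2, giving an effective lower resistance R2' = R2·R_L/(R2+R_L) = 30.89 kΩ.
Now apply the divider: V_out = 20.3 × 0.9301 = 18.88 V.

V_out ≈ 18.9 V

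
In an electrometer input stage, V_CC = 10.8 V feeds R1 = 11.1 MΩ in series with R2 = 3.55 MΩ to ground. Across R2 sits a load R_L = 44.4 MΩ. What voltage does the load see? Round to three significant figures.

First combine the lower leg with the load: R2 ‖ R_L = 3.287 MΩ.
Now apply the divider: V_out = 10.8 × 0.2285 = 2.468 V.

V_out ≈ 2.47 V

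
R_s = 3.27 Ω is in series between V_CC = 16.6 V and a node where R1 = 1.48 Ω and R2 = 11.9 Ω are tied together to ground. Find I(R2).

I ≈ 0.400 A

Equivalent of the parallel group: R_p = 1.316 Ω.
V_A by voltage divider: V_A = 16.6 × 1.316/(3.27 + 1.316) = 4.764 V.
I(R2) = V_A / R2 = 4.764/11.9 = 0.4004 A.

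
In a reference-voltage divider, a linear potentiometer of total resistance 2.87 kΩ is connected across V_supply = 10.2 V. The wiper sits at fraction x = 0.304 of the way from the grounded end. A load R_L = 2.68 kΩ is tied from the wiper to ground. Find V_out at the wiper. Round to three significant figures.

V_out ≈ 2.53 V

Lower segment x·R_p = 0.8725 kΩ; upper segment (1−x)·R_p = 1.998 kΩ.
Lower segment in parallel with the load: 0.8725 ‖ 2.68 = 0.6582 kΩ.
Loaded-divider output: V_out = 10.2 × 0.2478 = 2.528 V.
(Unloaded: V_out = x·V_supply = 3.10 V.)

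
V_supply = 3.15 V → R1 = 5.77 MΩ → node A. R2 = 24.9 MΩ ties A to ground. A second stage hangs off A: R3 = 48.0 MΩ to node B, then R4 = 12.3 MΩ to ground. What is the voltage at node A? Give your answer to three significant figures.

The second stage (R3 + R4 = 60.30 MΩ) loads node A in parallel with R2.
R2 ‖ (R3+R4) = 17.62 MΩ.
First divider: V_A = V_supply · 17.62/(5.77 + 17.62) = 2.373 V.

V_A ≈ 2.37 V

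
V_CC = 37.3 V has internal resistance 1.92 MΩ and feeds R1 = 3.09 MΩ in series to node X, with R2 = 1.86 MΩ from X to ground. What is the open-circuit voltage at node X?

R1' = 1.92 + 3.09 = 5.010 MΩ (source resistance + R1).
V_th is the unloaded tap voltage: V_CC · R2/(R1'+R2) = 37.3 × 0.2707 = 10.10 V.

V_th ≈ 10.1 V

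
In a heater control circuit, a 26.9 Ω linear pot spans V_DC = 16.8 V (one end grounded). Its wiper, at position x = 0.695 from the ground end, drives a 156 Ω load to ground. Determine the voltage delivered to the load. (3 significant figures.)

The pot divides into 8.205 Ω above the wiper and 18.70 Ω below.
R_L loads the lower segment: effective lower R = 16.69 Ω.
V_out = 16.8 × 16.69/(8.205 + 16.69) = 11.26 V.
(Unloaded: V_out = x·V_DC = 11.7 V.)

V_out ≈ 11.3 V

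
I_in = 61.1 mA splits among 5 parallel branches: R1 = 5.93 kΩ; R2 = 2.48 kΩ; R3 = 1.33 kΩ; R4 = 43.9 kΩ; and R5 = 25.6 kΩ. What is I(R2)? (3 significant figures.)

ΣG = 1/5.93 + 1/2.48 + 1/1.33 + 1/43.9 + 1/25.6 = 1.386.
R2 takes the fraction G_k/ΣG = 0.4032/1.386 = 0.2910, so I = 61.1 × 0.2910 = 17.78 mA.

I ≈ 17.8 mA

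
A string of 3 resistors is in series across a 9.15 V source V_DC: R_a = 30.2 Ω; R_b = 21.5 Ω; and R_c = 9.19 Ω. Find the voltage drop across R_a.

V ≈ 4.54 V

ΣR = 30.2 + 21.5 + 9.19 = 60.89 Ω.
Voltage divider: V = V_DC · (30.20 / 60.89) = 9.15 × 0.4960 = 4.538 V.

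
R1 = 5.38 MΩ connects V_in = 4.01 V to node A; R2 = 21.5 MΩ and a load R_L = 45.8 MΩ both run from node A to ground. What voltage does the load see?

R2 ‖ R_L = (21.5 × 45.8)/(21.5 + 45.8) = 14.63 MΩ.
Now apply the divider: V_out = 4.01 × 0.7312 = 2.932 V.
(Unloaded it would be 3.21 V; the load pulls it down.)

V_out ≈ 2.93 V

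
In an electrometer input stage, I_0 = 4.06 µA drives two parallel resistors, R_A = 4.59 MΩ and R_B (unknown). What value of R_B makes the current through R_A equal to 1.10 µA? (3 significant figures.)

R_B ≈ 1.71 MΩ

Two-branch current divider: I_A = I_0 · R_B/(R_A + R_B).
1.10/4.06 = R_B/(R_A + R_B) → R_B = R_A · (0.2709)/(1 − 0.2709) = 4.59 × 0.3716 = 1.706 MΩ.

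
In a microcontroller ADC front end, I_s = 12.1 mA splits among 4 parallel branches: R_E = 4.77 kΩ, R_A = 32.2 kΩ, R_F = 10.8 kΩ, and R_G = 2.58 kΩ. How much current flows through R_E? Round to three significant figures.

Conductances: ΣG = 1/4.77 + 1/32.2 + 1/10.8 + 1/2.58 = 0.7209 (1/kΩ).
R_E takes the fraction G_k/ΣG = 0.2096/0.7209 = 0.2908, so I = 12.1 × 0.2908 = 3.519 mA.

I ≈ 3.52 mA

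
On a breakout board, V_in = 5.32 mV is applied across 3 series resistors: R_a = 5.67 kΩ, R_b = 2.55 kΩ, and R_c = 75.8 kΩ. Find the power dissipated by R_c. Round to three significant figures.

P ≈ 0.304 nW

Series current I = V_in/ΣR = 5.32/84.02 = 0.06332 µA.
V(R_c) = I·R = 4.800 mV; P = V·I = 4.800 × 0.06332 = 0.3039 nW.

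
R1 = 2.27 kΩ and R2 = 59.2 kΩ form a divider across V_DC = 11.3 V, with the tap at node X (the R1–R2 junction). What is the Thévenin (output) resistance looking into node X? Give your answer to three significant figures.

Looking into X with the source shorted: R_th = R1·R2/(R1+R2) = 2.270 × 59.2/61.47 = 2.186 kΩ.

R_th ≈ 2.19 kΩ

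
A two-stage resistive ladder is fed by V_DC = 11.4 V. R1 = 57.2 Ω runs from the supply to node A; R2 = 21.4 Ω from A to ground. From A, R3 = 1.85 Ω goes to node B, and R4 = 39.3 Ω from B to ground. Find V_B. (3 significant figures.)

Node A sees R2 in parallel with the series input of stage 2, R3 + R4 = 41.15 Ω.
Effective lower resistance at A: R2 ‖ 41.15 = 14.08 Ω.
So V_A = 11.4 × 0.1975 = 2.252 V.
Then the unloaded second divider: V_B = V_A × R4/(R3+R4) = 2.252 × 0.9550 = 2.150 V.

V_B ≈ 2.15 V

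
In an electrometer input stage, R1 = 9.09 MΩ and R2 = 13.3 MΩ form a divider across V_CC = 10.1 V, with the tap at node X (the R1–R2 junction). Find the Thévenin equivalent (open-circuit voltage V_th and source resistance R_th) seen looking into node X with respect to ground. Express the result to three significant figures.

V_th ≈ 6.00 V, R_th ≈ 5.40 MΩ

Open-circuit (no load on X): V_th = V_CC · R2/(R1 + R2) = 10.1 × 13.3/(9.090 + 13.3) = 6.000 V.
With V_CC suppressed (replaced by a short), R_th = R1 ‖ R2 = (9.090 × 13.3)/(9.090 + 13.3) = 5.400 MΩ.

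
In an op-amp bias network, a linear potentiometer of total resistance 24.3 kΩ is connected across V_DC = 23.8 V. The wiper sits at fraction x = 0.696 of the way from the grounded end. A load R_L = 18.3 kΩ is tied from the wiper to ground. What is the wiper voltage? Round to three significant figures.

V_out ≈ 12.9 V

Split the track: R_lower = x·R_p = 16.91 kΩ, R_upper = (1−x)·R_p = 7.387 kΩ.
Lower segment in parallel with the load: 16.91 ‖ 18.3 = 8.790 kΩ.
Loaded-divider output: V_out = 23.8 × 0.5433 = 12.93 V.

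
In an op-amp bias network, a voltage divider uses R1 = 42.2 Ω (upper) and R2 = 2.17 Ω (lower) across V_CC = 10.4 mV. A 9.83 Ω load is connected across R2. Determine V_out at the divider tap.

First combine the lower leg with the load: R2 ‖ R_L = 1.778 Ω.
Voltage divider with the loaded lower leg: V_out = 10.4 × 1.778/(42.2 + 1.778) = 10.4 × 0.04042 = 0.4204 mV.
(Unloaded it would be 0.509 mV; the load pulls it down.)

V_out ≈ 0.420 mV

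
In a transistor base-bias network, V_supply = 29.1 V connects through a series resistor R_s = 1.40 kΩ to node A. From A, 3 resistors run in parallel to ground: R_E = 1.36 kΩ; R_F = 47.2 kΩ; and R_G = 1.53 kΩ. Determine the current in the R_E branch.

I ≈ 7.19 mA

Parallel bank: R_p = 1/(1/1.36 + 1/47.2 + 1/1.53) = 0.7092 kΩ.
V_A = 29.1 × 0.7092/2.109 = 9.784 V.
Branch current I = V_A/R_E = 9.784/1.36 = 7.194 mA.
(Check via current divider: I_total = 13.80 mA; share G_k/ΣG = 0.5215 → same result.)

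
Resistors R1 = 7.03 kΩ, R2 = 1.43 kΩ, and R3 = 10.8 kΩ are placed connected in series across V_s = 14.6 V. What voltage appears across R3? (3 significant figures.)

Total series resistance ΣR = 7.03 + 1.43 + 10.8 = 19.26 kΩ.
By the voltage-divider rule, V = 14.6 × 10.80/19.26 = 8.187 V.

V ≈ 8.19 V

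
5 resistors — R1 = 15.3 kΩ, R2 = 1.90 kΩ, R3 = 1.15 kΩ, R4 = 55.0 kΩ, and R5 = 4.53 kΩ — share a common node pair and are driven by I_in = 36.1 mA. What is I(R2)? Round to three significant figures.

I ≈ 11.2 mA

Conductances: ΣG = 1/15.3 + 1/1.90 + 1/1.15 + 1/55.0 + 1/4.53 = 1.700 (1/kΩ).
Current divider: I(R2) = I_in · G_k/ΣG = 36.1 × (0.5263/1.700) = 36.1 × 0.3096 = 11.18 mA.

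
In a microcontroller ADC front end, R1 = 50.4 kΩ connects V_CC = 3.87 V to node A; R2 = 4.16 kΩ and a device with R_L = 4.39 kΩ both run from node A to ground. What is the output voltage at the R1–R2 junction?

V_out ≈ 0.157 V

R2 ‖ R_L = (4.16 × 4.39)/(4.16 + 4.39) = 2.136 kΩ.
Then V_out = V_CC · R2'/(R1 + R2') = 3.87 × 2.136/52.54 = 0.1573 V.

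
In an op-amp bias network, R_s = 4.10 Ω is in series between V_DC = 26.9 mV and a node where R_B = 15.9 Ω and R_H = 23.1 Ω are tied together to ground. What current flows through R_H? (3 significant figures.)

Parallel bank: R_p = 1/(1/15.9 + 1/23.1) = 9.418 Ω.
Node voltage V_A = V_DC · R_p/(R_s + R_p) = 26.9 × 0.6967 = 18.74 mV.
I(R_H) = V_A / R_H = 18.74/23.1 = 0.8113 mA.

I ≈ 0.811 mA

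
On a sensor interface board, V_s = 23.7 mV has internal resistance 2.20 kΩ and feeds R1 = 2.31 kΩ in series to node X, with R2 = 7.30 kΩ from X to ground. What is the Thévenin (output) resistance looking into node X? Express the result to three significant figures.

R_th ≈ 2.79 kΩ

R1' = 2.20 + 2.31 = 4.510 kΩ (source resistance + R1).
Looking into X with the source shorted: R_th = R1'·R2/(R1'+R2) = 4.510 × 7.30/11.81 = 2.788 kΩ.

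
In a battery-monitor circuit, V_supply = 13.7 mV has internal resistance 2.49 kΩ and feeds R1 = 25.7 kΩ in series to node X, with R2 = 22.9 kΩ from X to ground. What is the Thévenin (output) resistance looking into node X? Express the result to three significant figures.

R1' = 2.49 + 25.7 = 28.19 kΩ (source resistance + R1).
Looking into X with the source shorted: R_th = R1'·R2/(R1'+R2) = 28.19 × 22.9/51.09 = 12.64 kΩ.

R_th ≈ 12.6 kΩ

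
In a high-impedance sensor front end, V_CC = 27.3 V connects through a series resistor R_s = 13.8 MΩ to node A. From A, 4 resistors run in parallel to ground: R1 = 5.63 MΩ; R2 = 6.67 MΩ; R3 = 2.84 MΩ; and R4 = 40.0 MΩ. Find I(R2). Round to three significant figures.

Combine the parallel branches: R_p = (1/5.63 + 1/6.67 + 1/2.84 + 1/40.0)⁻¹ = 1.419 MΩ.
Node voltage V_A = V_CC · R_p/(R_s + R_p) = 27.3 × 0.09325 = 2.546 V.
I(R2) = V_A / R2 = 2.546/6.67 = 0.3817 µA.
(Equivalently: I_total = 1.794 µA, then current-divider fraction G_k/ΣG = 0.2128.)

I ≈ 0.382 µA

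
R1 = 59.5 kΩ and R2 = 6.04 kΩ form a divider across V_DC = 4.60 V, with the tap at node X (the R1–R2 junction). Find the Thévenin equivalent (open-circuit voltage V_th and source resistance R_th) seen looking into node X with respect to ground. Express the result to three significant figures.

With X open, the divider is unloaded: V_th = 4.60 × 6.04/65.54 = 0.4239 V.
Looking into X with the source shorted: R_th = R1·R2/(R1+R2) = 59.50 × 6.04/65.54 = 5.483 kΩ.

V_th ≈ 0.424 V, R_th ≈ 5.48 kΩ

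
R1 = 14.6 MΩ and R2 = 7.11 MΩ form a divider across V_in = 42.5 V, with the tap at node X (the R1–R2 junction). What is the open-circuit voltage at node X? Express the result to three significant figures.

V_th ≈ 13.9 V

V_th is the unloaded tap voltage: V_in · R2/(R1+R2) = 42.5 × 0.3275 = 13.92 V.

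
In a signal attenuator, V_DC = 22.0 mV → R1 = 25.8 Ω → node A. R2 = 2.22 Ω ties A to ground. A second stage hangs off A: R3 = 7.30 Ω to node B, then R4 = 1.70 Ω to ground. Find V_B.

V_B ≈ 0.268 mV

Node A sees R2 in parallel with the series input of stage 2, R3 + R4 = 9.000 Ω.
R2 ‖ (R3+R4) = 1.781 Ω.
So V_A = 22.0 × 0.06456 = 1.420 mV.
Stage 2 is unloaded, so V_B = V_A · R4/(R3+R4) = 1.420 × 1.70/9.000 = 0.2683 mV.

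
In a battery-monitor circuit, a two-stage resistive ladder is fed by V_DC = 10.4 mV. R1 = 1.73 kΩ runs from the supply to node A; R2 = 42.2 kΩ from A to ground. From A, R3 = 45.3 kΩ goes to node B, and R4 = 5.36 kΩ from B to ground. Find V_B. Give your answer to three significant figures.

V_B ≈ 1.02 mV

Looking into the second stage from A: R3 + R4 = 50.66 kΩ appears in parallel with R2.
Effective lower resistance at A: R2 ‖ 50.66 = 23.02 kΩ.
So V_A = 10.4 × 0.9301 = 9.673 mV.
Stage 2 is unloaded, so V_B = V_A · R4/(R3+R4) = 9.673 × 5.36/50.66 = 1.023 mV.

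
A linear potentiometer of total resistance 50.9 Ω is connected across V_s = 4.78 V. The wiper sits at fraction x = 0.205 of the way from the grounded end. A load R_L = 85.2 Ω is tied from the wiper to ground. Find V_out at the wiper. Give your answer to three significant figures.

Lower segment x·R_p = 10.43 Ω; upper segment (1−x)·R_p = 40.47 Ω.
R_L loads the lower segment: effective lower R = 9.296 Ω.
V_out = 4.78 × 9.296/(40.47 + 9.296) = 0.8930 V.
(Unloaded: V_out = x·V_s = 0.980 V.)

V_out ≈ 0.893 V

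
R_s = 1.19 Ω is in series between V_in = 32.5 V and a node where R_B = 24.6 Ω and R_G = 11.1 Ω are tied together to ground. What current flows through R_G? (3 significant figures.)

I ≈ 2.53 A

Equivalent of the parallel group: R_p = 7.649 Ω.
V_A by voltage divider: V_A = 32.5 × 7.649/(1.19 + 7.649) = 28.12 V.
Branch current I = V_A/R_G = 28.12/11.1 = 2.534 A.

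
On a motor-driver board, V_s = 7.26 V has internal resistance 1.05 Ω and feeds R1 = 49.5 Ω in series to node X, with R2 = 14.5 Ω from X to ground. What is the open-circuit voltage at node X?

V_th ≈ 1.62 V

R1' = 1.05 + 49.5 = 50.55 Ω (source resistance + R1).
With X open, the divider is unloaded: V_th = 7.26 × 14.5/65.05 = 1.618 V.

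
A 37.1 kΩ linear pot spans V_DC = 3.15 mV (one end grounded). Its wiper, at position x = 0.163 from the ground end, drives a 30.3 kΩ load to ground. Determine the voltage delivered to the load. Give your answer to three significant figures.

The pot divides into 31.05 kΩ above the wiper and 6.047 kΩ below.
Lower segment in parallel with the load: 6.047 ‖ 30.3 = 5.041 kΩ.
V_out = 3.15 × 5.041/(31.05 + 5.041) = 0.4400 mV.
(Unloaded: V_out = x·V_DC = 0.513 mV.)

V_out ≈ 0.440 mV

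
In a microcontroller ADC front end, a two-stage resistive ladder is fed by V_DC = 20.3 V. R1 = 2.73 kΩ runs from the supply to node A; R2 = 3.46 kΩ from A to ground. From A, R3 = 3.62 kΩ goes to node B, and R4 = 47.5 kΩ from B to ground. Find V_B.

V_B ≈ 10.2 V

Looking into the second stage from A: R3 + R4 = 51.12 kΩ appears in parallel with R2.
R2 ‖ (R3+R4) = 3.241 kΩ.
So V_A = 20.3 × 0.5428 = 11.02 V.
Then the unloaded second divider: V_B = V_A × R4/(R3+R4) = 11.02 × 0.9292 = 10.24 V.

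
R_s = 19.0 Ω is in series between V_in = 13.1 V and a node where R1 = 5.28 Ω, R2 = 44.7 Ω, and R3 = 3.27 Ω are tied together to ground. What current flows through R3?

I ≈ 0.370 A

Parallel bank: R_p = 1/(1/5.28 + 1/44.7 + 1/3.27) = 1.932 Ω.
Node voltage V_A = V_in · R_p/(R_s + R_p) = 13.1 × 0.09230 = 1.209 V.
I(R3) = V_A / R3 = 1.209/3.27 = 0.3698 A.
(Check via current divider: I_total = 0.6258 A; share G_k/ΣG = 0.5909 → same result.)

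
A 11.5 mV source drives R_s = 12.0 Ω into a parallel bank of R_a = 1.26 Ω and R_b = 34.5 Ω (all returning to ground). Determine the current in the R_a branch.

Parallel bank: R_p = 1/(1/1.26 + 1/34.5) = 1.216 Ω.
V_A = 11.5 × 1.216/13.22 = 1.058 mV.
I(R_a) = V_A / R_a = 1.058/1.26 = 0.8395 mA.
(Equivalently: I_total = 0.8702 mA, then current-divider fraction G_k/ΣG = 0.9648.)

I ≈ 0.840 mA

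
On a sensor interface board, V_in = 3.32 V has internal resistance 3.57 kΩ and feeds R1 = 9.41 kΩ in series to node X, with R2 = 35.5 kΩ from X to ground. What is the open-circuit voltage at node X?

R1' = 3.57 + 9.41 = 12.98 kΩ (source resistance + R1).
V_th is the unloaded tap voltage: V_in · R2/(R1'+R2) = 3.32 × 0.7323 = 2.431 V.

V_th ≈ 2.43 V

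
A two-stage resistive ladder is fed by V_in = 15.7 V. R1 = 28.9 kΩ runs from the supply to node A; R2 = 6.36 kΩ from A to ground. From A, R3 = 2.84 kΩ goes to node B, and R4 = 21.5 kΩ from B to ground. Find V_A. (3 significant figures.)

The second stage (R3 + R4 = 24.34 kΩ) loads node A in parallel with R2.
Effective lower resistance at A: R2 ‖ 24.34 = 5.042 kΩ.
So V_A = 15.7 × 0.1486 = 2.332 V.

V_A ≈ 2.33 V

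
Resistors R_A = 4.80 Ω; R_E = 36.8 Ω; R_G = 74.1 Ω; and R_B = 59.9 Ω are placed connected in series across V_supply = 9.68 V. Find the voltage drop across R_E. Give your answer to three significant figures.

V ≈ 2.03 V

Total series resistance ΣR = 4.80 + 36.8 + 74.1 + 59.9 = 175.6 Ω.
V = V_supply · R/ΣR = 9.68 × 0.2096 = 2.029 V.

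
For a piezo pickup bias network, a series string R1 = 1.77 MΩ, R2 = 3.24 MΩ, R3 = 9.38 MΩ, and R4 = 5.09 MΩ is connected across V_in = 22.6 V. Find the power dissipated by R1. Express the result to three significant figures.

Series current I = V_in/ΣR = 22.6/19.48 = 1.160 µA.
P = I²R = 1.346 × 1.77 = 2.382 µW.

P ≈ 2.38 µW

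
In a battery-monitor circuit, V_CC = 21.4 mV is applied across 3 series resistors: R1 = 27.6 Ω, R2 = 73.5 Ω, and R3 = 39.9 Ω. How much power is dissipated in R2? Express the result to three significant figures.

ΣR = 141.0 Ω → I = 21.4/141.0 = 0.1518 mA.
P(R2) = I²·R2 = (0.1518)² × 73.5 = 1.693 µW.

P ≈ 1.69 µW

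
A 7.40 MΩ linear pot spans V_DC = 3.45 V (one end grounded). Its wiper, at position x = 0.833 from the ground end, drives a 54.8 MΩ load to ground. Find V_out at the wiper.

Split the track: R_lower = x·R_p = 6.164 MΩ, R_upper = (1−x)·R_p = 1.236 MΩ.
Lower segment in parallel with the load: 6.164 ‖ 54.8 = 5.541 MΩ.
Loaded-divider output: V_out = 3.45 × 0.8176 = 2.821 V.

V_out ≈ 2.82 V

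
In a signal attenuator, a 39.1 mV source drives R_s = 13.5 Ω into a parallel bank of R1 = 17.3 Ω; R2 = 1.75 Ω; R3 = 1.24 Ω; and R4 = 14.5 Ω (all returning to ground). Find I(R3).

I ≈ 1.48 mA

Equivalent of the parallel group: R_p = 0.6646 Ω.
V_A by voltage divider: V_A = 39.1 × 0.6646/(13.5 + 0.6646) = 1.835 mV.
Branch current I = V_A/R3 = 1.835/1.24 = 1.480 mA.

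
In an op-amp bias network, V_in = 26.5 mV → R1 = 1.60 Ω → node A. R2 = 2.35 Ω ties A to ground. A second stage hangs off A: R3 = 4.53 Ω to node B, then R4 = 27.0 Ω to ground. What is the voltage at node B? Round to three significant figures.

The second stage (R3 + R4 = 31.53 Ω) loads node A in parallel with R2.
R2 ‖ (R3+R4) = 2.187 Ω.
V_A = 26.5 × 2.187/(1.60 + 2.187) = 15.30 mV.
Stage 2 is unloaded, so V_B = V_A · R4/(R3+R4) = 15.30 × 27.0/31.53 = 13.11 mV.

V_B ≈ 13.1 mV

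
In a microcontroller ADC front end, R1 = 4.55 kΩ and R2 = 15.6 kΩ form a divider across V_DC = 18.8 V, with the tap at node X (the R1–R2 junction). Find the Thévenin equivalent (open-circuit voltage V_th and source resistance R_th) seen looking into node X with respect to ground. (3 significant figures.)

V_th ≈ 14.6 V, R_th ≈ 3.52 kΩ

V_th is the unloaded tap voltage: V_DC · R2/(R1+R2) = 18.8 × 0.7742 = 14.55 V.
With V_DC suppressed (replaced by a short), R_th = R1 ‖ R2 = (4.550 × 15.6)/(4.550 + 15.6) = 3.523 kΩ.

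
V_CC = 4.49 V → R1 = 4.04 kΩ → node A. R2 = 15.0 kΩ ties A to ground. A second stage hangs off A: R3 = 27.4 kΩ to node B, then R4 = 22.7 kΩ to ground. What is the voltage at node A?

V_A ≈ 3.33 V

Looking into the second stage from A: R3 + R4 = 50.10 kΩ appears in parallel with R2.
R2 ‖ (R3+R4) = 11.54 kΩ.
So V_A = 4.49 × 0.7408 = 3.326 V.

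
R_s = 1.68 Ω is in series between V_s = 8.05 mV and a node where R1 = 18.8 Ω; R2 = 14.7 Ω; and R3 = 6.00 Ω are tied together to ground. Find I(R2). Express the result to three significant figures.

Equivalent of the parallel group: R_p = 3.474 Ω.
V_A = 8.05 × 3.474/5.154 = 5.426 mV.
I(R2) = V_A / R2 = 5.426/14.7 = 0.3691 mA.

I ≈ 0.369 mA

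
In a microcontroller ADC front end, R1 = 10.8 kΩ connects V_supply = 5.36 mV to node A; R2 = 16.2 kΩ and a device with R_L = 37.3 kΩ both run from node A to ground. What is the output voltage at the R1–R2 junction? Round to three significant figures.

R2 ‖ R_L = (16.2 × 37.3)/(16.2 + 37.3) = 11.29 kΩ.
Now apply the divider: V_out = 5.36 × 0.5112 = 2.740 mV.

V_out ≈ 2.74 mV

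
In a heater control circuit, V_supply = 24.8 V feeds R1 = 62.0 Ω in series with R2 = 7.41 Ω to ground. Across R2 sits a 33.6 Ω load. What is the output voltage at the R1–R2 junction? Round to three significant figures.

First combine the lower leg with the load: R2 ‖ R_L = 6.071 Ω.
Then V_out = V_supply · R2'/(R1 + R2') = 24.8 × 6.071/68.07 = 2.212 V.

V_out ≈ 2.21 V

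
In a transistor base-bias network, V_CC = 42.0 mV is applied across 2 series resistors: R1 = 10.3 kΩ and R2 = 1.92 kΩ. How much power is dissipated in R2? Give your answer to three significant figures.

P ≈ 22.7 nW

The common current is I = 42.0/12.22 = 3.437 µA.
P(R2) = I²·R2 = (3.437)² × 1.92 = 22.68 nW.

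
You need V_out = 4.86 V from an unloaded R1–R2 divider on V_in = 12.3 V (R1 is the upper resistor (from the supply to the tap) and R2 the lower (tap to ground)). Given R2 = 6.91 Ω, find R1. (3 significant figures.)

The divider ratio is R2/(R1+R2) = 4.86/12.3 = 0.3951.
R1 = R2·(1/k − 1) = 6.91 × 1.531 = 10.58 Ω.

R1 ≈ 10.6 Ω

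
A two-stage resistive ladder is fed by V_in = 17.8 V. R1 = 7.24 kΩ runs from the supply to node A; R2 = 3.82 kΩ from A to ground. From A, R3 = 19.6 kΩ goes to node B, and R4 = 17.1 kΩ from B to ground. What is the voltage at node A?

Looking into the second stage from A: R3 + R4 = 36.70 kΩ appears in parallel with R2.
R2 ‖ (R3+R4) = 3.460 kΩ.
V_A = 17.8 × 3.460/(7.24 + 3.460) = 5.756 V.

V_A ≈ 5.76 V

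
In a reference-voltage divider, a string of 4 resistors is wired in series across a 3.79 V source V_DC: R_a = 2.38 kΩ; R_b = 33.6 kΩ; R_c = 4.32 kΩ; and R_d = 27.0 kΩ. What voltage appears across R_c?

Series total: ΣR = 2.38 + 33.6 + 4.32 + 27.0 = 67.30 kΩ.
Voltage divider: V = V_DC · (4.320 / 67.30) = 3.79 × 0.06419 = 0.2433 V.

V ≈ 0.243 V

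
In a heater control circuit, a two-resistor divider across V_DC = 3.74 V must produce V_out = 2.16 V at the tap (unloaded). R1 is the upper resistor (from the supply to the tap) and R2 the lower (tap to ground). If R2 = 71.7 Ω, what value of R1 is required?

V_out/V_DC = R2/(R1+R2) = 0.5775.
R1 = R2·(1/k − 1) = 71.7 × 0.7315 = 52.45 Ω.

R1 ≈ 52.4 Ω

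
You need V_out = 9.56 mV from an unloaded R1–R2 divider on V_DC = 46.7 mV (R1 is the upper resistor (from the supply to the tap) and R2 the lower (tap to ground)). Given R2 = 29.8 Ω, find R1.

R1 ≈ 116 Ω

V_out/V_DC = R2/(R1+R2) = 0.2047.
Rearranging, R1 = R2·(1−k)/k = 29.8 × 3.885 = 115.8 Ω.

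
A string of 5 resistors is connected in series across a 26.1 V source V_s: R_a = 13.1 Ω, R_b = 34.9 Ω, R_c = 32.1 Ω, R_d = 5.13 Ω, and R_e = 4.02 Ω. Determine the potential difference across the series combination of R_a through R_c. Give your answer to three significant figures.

Series total: ΣR = 13.1 + 34.9 + 32.1 + 5.13 + 4.02 = 89.25 Ω.
R_{R_a..R_c} = 13.1 + 34.9 + 32.1 = 80.10 Ω.
V = V_s · R/ΣR = 26.1 × 0.8975 = 23.42 V.

V ≈ 23.4 V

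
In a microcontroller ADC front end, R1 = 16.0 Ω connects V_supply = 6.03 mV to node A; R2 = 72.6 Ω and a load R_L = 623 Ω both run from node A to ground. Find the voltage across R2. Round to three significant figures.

First combine the lower leg with the load: R2 ‖ R_L = 65.02 Ω.
Then V_out = V_supply · R2'/(R1 + R2') = 6.03 × 65.02/81.02 = 4.839 mV.

V_out ≈ 4.84 mV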